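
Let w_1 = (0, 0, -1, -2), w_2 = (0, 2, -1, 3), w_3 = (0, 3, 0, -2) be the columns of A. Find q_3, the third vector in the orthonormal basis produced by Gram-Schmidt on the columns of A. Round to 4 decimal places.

q_3 = (0.0000, 0.7454, 0.5963, -0.2981)

w_1 = (0, 0, -1, -2); ‖w_1‖ = 2.2361, so q_1 = (0.0000, 0.0000, -0.4472, -0.8944).
q_1·w_2 = 0.0000·0 + 0.0000·2 + (-0.4472)·(-1) + (-0.8944)·3 = -2.2361.
u_2 = w_2 + 2.2361·q_1 = (0.0000, 2.0000, -2.0000, 1.0000).
‖u_2‖ = 3.0000, so q_2 = (0.0000, 0.6667, -0.6667, 0.3333).
q_1·w_3 = 0.0000·0 + 0.0000·3 + (-0.4472)·0 + (-0.8944)·(-2) = 1.7889; q_2·w_3 = 0.0000·0 + 0.6667·3 + (-0.6667)·0 + 0.3333·(-2) = 1.3333.
u_3 = w_3 − 1.7889·q_1 − 1.3333·q_2 = (0.0000, 2.1111, 1.6889, -0.8444).
‖u_3‖ = 2.8324, so q_3 = (0.0000, 0.7454, 0.5963, -0.2981).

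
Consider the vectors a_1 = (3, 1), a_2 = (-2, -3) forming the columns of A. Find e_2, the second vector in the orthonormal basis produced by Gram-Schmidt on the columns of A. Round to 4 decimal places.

a_1 = (3, 1); ‖a_1‖ = 3.1623, so e_1 = (0.9487, 0.3162).
e_1·a_2 = 0.9487·(-2) + 0.3162·(-3) = -2.8460.
u_2 = a_2 + 2.8460·e_1 = (0.7000, -2.1000).
‖u_2‖ = 2.2136, so e_2 = (0.3162, -0.9487).

e_2 = (0.3162, -0.9487)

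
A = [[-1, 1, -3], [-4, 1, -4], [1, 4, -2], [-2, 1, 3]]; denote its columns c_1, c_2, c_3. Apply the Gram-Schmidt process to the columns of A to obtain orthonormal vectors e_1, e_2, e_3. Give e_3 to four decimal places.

e_3 = (-0.3904, -0.3382, -0.0318, 0.8557)

c_1 = (-1, -4, 1, -2); ‖c_1‖ = 4.6904, so e_1 = (-0.2132, -0.8528, 0.2132, -0.4264).
e_1·c_2 = (-0.2132)·1 + (-0.8528)·1 + 0.2132·4 + (-0.4264)·1 = -0.6396.
u_2 = c_2 + 0.6396·e_1 = (0.8636, 0.4545, 4.1364, 0.7273).
‖u_2‖ = 4.3117, so e_2 = (0.2003, 0.1054, 0.9593, 0.1687).
e_1·c_3 = (-0.2132)·(-3) + (-0.8528)·(-4) + 0.2132·(-2) + (-0.4264)·3 = 2.3452; e_2·c_3 = 0.2003·(-3) + 0.1054·(-4) + 0.9593·(-2) + 0.1687·3 = -2.4352.
u_3 = c_3 − 2.3452·e_1 + 2.4352·e_2 = (-2.0122, -1.7433, -0.1638, 4.4108).
‖u_3‖ = 5.1546, so e_3 = (-0.3904, -0.3382, -0.0318, 0.8557).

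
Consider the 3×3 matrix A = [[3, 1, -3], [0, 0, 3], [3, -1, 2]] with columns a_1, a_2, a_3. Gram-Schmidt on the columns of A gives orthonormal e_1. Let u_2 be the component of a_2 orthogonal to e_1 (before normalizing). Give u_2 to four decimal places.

e_1 = a_1/‖a_1‖ = (3, 0, 3)/4.2426 = (0.7071, 0.0000, 0.7071).
r_{12} = e_1·a_2 = 0.0000.
u_2 = a_2 + 0.0000·e_1 = (1.0000, 0.0000, -1.0000).

u_2 = (1.0000, 0.0000, -1.0000)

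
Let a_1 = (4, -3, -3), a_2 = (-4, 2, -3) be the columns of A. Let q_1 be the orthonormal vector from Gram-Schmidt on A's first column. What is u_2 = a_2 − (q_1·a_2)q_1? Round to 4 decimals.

u_2 = (-2.4706, 0.8529, -4.1471)

a_1 = (4, -3, -3); ‖a_1‖ = 5.8310, so q_1 = (0.6860, -0.5145, -0.5145).
q_1·a_2 = 0.6860·(-4) + (-0.5145)·2 + (-0.5145)·(-3) = -2.2295.
u_2 = a_2 + 2.2295·q_1 = (-2.4706, 0.8529, -4.1471).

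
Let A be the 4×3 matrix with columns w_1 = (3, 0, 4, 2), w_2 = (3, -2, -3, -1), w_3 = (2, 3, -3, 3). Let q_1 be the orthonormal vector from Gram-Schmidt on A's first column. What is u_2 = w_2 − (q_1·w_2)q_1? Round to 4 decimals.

u_2 = (3.5172, -2.0000, -2.3103, -0.6552)

q_1 = w_1/‖w_1‖ = (3, 0, 4, 2)/5.3852 = (0.5571, 0.0000, 0.7428, 0.3714).
r_{12} = q_1·w_2 = -0.9285.
u_2 = w_2 + 0.9285·q_1 = (3.5172, -2.0000, -2.3103, -0.6552).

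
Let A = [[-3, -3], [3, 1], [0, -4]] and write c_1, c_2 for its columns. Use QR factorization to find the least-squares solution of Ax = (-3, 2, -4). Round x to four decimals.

x = (0.2037, 0.9444)

e_1 = c_1/‖c_1‖ = (-3, 3, 0)/4.2426 = (-0.7071, 0.7071, 0.0000).
r_{12} = e_1·c_2 = 2.8284.
u_2 = c_2 − 2.8284·e_1 = (-1.0000, -1.0000, -4.0000).
‖u_2‖ = 4.2426, so e_2 = (-0.2357, -0.2357, -0.9428).
Qᵀb = (3.5355, 4.0069).
Back-substitute: x_2 = 4.0069/4.2426 = 0.9444.
x_1 = (3.5355 − 2.8284·0.9444)/4.2426 = 0.2037.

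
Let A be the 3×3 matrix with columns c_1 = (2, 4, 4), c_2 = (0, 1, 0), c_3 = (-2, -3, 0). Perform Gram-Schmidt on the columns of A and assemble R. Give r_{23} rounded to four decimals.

r_{23} = -1.6398

q_1 = c_1/‖c_1‖ = (2, 4, 4)/6.0000 = (0.3333, 0.6667, 0.6667).
r_{12} = q_1·c_2 = 0.6667.
u_2 = c_2 − 0.6667·q_1 = (-0.2222, 0.5556, -0.4444).
‖u_2‖ = 0.7454, so q_2 = (-0.2981, 0.7454, -0.5963).
r_{23} = q_2·c_3 = -1.6398.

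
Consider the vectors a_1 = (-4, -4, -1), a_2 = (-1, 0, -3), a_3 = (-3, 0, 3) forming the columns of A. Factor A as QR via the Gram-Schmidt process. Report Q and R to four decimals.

Q = [[-0.6963, -0.0519, -0.7159], [-0.6963, 0.2908, 0.6562], [-0.1741, -0.9554, 0.2386]], R = [[5.7446, 1.2185, 1.5667], [0.0000, 2.9181, -2.7104], [0.0000, 0.0000, 2.8634]]

a_1 = (-4, -4, -1); ‖a_1‖ = 5.7446, so e_1 = (-0.6963, -0.6963, -0.1741).
e_1·a_2 = (-0.6963)·(-1) + (-0.6963)·0 + (-0.1741)·(-3) = 1.2185.
u_2 = a_2 − 1.2185·e_1 = (-0.1515, 0.8485, -2.7879).
‖u_2‖ = 2.9181, so e_2 = (-0.0519, 0.2908, -0.9554).
e_1·a_3 = (-0.6963)·(-3) + (-0.6963)·0 + (-0.1741)·3 = 1.5667; e_2·a_3 = (-0.0519)·(-3) + 0.2908·0 + (-0.9554)·3 = -2.7104.
u_3 = a_3 − 1.5667·e_1 + 2.7104·e_2 = (-2.0498, 1.8790, 0.6833).
‖u_3‖ = 2.8634, so e_3 = (-0.7159, 0.6562, 0.2386).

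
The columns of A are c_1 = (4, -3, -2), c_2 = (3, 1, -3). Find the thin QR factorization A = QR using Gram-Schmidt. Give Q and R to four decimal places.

Q = [[0.7428, 0.2777], [-0.5571, 0.7611], [-0.3714, -0.5862]], R = [[5.3852, 2.7854], [0.0000, 3.3528]]

c_1 = (4, -3, -2); ‖c_1‖ = 5.3852, so q_1 = (0.7428, -0.5571, -0.3714).
q_1·c_2 = 0.7428·3 + (-0.5571)·1 + (-0.3714)·(-3) = 2.7854.
u_2 = c_2 − 2.7854·q_1 = (0.9310, 2.5517, -1.9655).
‖u_2‖ = 3.3528, so q_2 = (0.2777, 0.7611, -0.5862).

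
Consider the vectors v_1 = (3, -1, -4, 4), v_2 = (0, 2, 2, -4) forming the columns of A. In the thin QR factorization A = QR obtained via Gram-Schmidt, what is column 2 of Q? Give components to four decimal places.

e_2 = (0.6605, 0.4912, -0.1694, -0.5420)

v_1 = (3, -1, -4, 4); ‖v_1‖ = 6.4807, so e_1 = (0.4629, -0.1543, -0.6172, 0.6172).
e_1·v_2 = 0.4629·0 + (-0.1543)·2 + (-0.6172)·2 + 0.6172·(-4) = -4.0119.
u_2 = v_2 + 4.0119·e_1 = (1.8571, 1.3810, -0.4762, -1.5238).
‖u_2‖ = 2.8115, so e_2 = (0.6605, 0.4912, -0.1694, -0.5420).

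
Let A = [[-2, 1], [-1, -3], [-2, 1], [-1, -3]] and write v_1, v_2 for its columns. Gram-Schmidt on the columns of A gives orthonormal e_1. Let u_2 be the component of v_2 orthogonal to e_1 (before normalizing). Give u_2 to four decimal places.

u_2 = (1.4000, -2.8000, 1.4000, -2.8000)

e_1 = v_1/‖v_1‖ = (-2, -1, -2, -1)/3.1623 = (-0.6325, -0.3162, -0.6325, -0.3162).
r_{12} = e_1·v_2 = 0.6325.
u_2 = v_2 − 0.6325·e_1 = (1.4000, -2.8000, 1.4000, -2.8000).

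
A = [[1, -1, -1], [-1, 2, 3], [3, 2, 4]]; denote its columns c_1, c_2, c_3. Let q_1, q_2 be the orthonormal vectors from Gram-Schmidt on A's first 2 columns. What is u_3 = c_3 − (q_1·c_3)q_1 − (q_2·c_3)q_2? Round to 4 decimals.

c_1 = (1, -1, 3); ‖c_1‖ = 3.3166, so q_1 = (0.3015, -0.3015, 0.9045).
q_1·c_2 = 0.3015·(-1) + (-0.3015)·2 + 0.9045·2 = 0.9045.
u_2 = c_2 − 0.9045·q_1 = (-1.2727, 2.2727, 1.1818).
‖u_2‖ = 2.8604, so q_2 = (-0.4449, 0.7946, 0.4132).
q_1·c_3 = 0.3015·(-1) + (-0.3015)·3 + 0.9045·4 = 2.4121; q_2·c_3 = (-0.4449)·(-1) + 0.7946·3 + 0.4132·4 = 4.4813.
u_3 = c_3 − 2.4121·q_1 − 4.4813·q_2 = (0.2667, 0.1667, -0.0333).

u_3 = (0.2667, 0.1667, -0.0333)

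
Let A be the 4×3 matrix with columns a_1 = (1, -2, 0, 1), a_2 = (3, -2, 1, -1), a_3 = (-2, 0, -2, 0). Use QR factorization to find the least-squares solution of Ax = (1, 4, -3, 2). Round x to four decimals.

x = (-0.1778, -0.7556, -0.3000)

e_1 = a_1/‖a_1‖ = (1, -2, 0, 1)/2.4495 = (0.4082, -0.8165, 0.0000, 0.4082).
r_{12} = e_1·a_2 = 2.4495.
u_2 = a_2 − 2.4495·e_1 = (2.0000, 0.0000, 1.0000, -2.0000).
‖u_2‖ = 3.0000, so e_2 = (0.6667, 0.0000, 0.3333, -0.6667).
r_{13} = e_1·a_3 = -0.8165; r_{23} = e_2·a_3 = -2.0000.
u_3 = a_3 + 0.8165·e_1 + 2.0000·e_2 = (-0.3333, -0.6667, -1.3333, -1.0000).
‖u_3‖ = 1.8257, so e_3 = (-0.1826, -0.3651, -0.7303, -0.5477).
Qᵀb = (-2.0412, -1.6667, -0.5477).
Back-substitute: x_3 = -0.5477/1.8257 = -0.3000.
x_2 = (-1.6667 + 2.0000·(-0.3000))/3.0000 = -0.7556.
x_1 = (-2.0412 − 2.4495·(-0.7556) + 0.8165·(-0.3000))/2.4495 = -0.1778.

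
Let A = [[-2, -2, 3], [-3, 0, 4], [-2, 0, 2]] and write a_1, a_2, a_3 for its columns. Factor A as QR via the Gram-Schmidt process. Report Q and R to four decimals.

q_1 = a_1/‖a_1‖ = (-2, -3, -2)/4.1231 = (-0.4851, -0.7276, -0.4851).
r_{12} = q_1·a_2 = 0.9701.
u_2 = a_2 − 0.9701·q_1 = (-1.5294, 0.7059, 0.4706).
‖u_2‖ = 1.7489, so q_2 = (-0.8745, 0.4036, 0.2691).
r_{13} = q_1·a_3 = -5.3358; r_{23} = q_2·a_3 = -0.4709.
u_3 = a_3 + 5.3358·q_1 + 0.4709·q_2 = (0.0000, 0.3077, -0.4615).
‖u_3‖ = 0.5547, so q_3 = (0.0000, 0.5547, -0.8321).

Q = [[-0.4851, -0.8745, 0.0000], [-0.7276, 0.4036, 0.5547], [-0.4851, 0.2691, -0.8321]], R = [[4.1231, 0.9701, -5.3358], [0.0000, 1.7489, -0.4709], [0.0000, 0.0000, 0.5547]]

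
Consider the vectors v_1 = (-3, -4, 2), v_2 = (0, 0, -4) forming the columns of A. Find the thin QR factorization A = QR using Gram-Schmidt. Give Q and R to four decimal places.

Q = [[-0.5571, -0.2228], [-0.7428, -0.2971], [0.3714, -0.9285]], R = [[5.3852, -1.4856], [0.0000, 3.7139]]

q_1 = v_1/‖v_1‖ = (-3, -4, 2)/5.3852 = (-0.5571, -0.7428, 0.3714).
r_{12} = q_1·v_2 = -1.4856.
u_2 = v_2 + 1.4856·q_1 = (-0.8276, -1.1034, -3.4483).
‖u_2‖ = 3.7139, so q_2 = (-0.2228, -0.2971, -0.9285).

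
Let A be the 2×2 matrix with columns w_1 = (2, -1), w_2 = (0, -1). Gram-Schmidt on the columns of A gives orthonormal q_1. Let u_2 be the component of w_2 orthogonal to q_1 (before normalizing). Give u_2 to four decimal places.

u_2 = (-0.4000, -0.8000)

q_1 = w_1/‖w_1‖ = (2, -1)/2.2361 = (0.8944, -0.4472).
r_{12} = q_1·w_2 = 0.4472.
u_2 = w_2 − 0.4472·q_1 = (-0.4000, -0.8000).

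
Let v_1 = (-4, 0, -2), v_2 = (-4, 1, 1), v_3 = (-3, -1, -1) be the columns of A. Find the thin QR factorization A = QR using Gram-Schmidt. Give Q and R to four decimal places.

e_1 = v_1/‖v_1‖ = (-4, 0, -2)/4.4721 = (-0.8944, 0.0000, -0.4472).
r_{12} = e_1·v_2 = 3.1305.
u_2 = v_2 − 3.1305·e_1 = (-1.2000, 1.0000, 2.4000).
‖u_2‖ = 2.8636, so e_2 = (-0.4191, 0.3492, 0.8381).
r_{13} = e_1·v_3 = 3.1305; r_{23} = e_2·v_3 = 0.0698.
u_3 = v_3 − 3.1305·e_1 − 0.0698·e_2 = (-0.1707, -1.0244, 0.3415).
‖u_3‖ = 1.0932, so e_3 = (-0.1562, -0.9370, 0.3123).

Q = [[-0.8944, -0.4191, -0.1562], [0.0000, 0.3492, -0.9370], [-0.4472, 0.8381, 0.3123]], R = [[4.4721, 3.1305, 3.1305], [0.0000, 2.8636, 0.0698], [0.0000, 0.0000, 1.0932]]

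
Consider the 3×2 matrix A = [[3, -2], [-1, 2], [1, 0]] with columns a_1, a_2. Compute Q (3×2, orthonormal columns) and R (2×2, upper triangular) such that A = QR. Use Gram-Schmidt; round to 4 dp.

a_1 = (3, -1, 1); ‖a_1‖ = 3.3166, so q_1 = (0.9045, -0.3015, 0.3015).
q_1·a_2 = 0.9045·(-2) + (-0.3015)·2 + 0.3015·0 = -2.4121.
u_2 = a_2 + 2.4121·q_1 = (0.1818, 1.2727, 0.7273).
‖u_2‖ = 1.4771, so q_2 = (0.1231, 0.8616, 0.4924).

Q = [[0.9045, 0.1231], [-0.3015, 0.8616], [0.3015, 0.4924]], R = [[3.3166, -2.4121], [0.0000, 1.4771]]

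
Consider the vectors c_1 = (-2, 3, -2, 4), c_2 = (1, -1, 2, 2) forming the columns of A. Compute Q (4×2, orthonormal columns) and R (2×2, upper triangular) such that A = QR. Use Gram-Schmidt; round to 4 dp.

c_1 = (-2, 3, -2, 4); ‖c_1‖ = 5.7446, so q_1 = (-0.3482, 0.5222, -0.3482, 0.6963).
q_1·c_2 = (-0.3482)·1 + 0.5222·(-1) + (-0.3482)·2 + 0.6963·2 = -0.1741.
u_2 = c_2 + 0.1741·q_1 = (0.9394, -0.9091, 1.9394, 2.1212).
‖u_2‖ = 3.1575, so q_2 = (0.2975, -0.2879, 0.6142, 0.6718).

Q = [[-0.3482, 0.2975], [0.5222, -0.2879], [-0.3482, 0.6142], [0.6963, 0.6718]], R = [[5.7446, -0.1741], [0.0000, 3.1575]]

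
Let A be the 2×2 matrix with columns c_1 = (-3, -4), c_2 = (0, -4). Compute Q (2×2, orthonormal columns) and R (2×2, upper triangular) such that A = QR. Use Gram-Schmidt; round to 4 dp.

Q = [[-0.6000, 0.8000], [-0.8000, -0.6000]], R = [[5.0000, 3.2000], [0.0000, 2.4000]]

e_1 = c_1/‖c_1‖ = (-3, -4)/5.0000 = (-0.6000, -0.8000).
r_{12} = e_1·c_2 = 3.2000.
u_2 = c_2 − 3.2000·e_1 = (1.9200, -1.4400).
‖u_2‖ = 2.4000, so e_2 = (0.8000, -0.6000).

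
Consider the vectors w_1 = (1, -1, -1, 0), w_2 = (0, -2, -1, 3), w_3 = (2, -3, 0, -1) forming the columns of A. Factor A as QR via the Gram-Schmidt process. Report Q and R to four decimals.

w_1 = (1, -1, -1, 0); ‖w_1‖ = 1.7321, so q_1 = (0.5774, -0.5774, -0.5774, 0.0000).
q_1·w_2 = 0.5774·0 + (-0.5774)·(-2) + (-0.5774)·(-1) + 0.0000·3 = 1.7321.
u_2 = w_2 − 1.7321·q_1 = (-1.0000, -1.0000, 0.0000, 3.0000).
‖u_2‖ = 3.3166, so q_2 = (-0.3015, -0.3015, 0.0000, 0.9045).
q_1·w_3 = 0.5774·2 + (-0.5774)·(-3) + (-0.5774)·0 + 0.0000·(-1) = 2.8868; q_2·w_3 = (-0.3015)·2 + (-0.3015)·(-3) + 0.0000·0 + 0.9045·(-1) = -0.6030.
u_3 = w_3 − 2.8868·q_1 + 0.6030·q_2 = (0.1515, -1.5152, 1.6667, -0.4545).
‖u_3‖ = 2.3028, so q_3 = (0.0658, -0.6580, 0.7237, -0.1974).

Q = [[0.5774, -0.3015, 0.0658], [-0.5774, -0.3015, -0.6580], [-0.5774, 0.0000, 0.7237], [0.0000, 0.9045, -0.1974]], R = [[1.7321, 1.7321, 2.8868], [0.0000, 3.3166, -0.6030], [0.0000, 0.0000, 2.3028]]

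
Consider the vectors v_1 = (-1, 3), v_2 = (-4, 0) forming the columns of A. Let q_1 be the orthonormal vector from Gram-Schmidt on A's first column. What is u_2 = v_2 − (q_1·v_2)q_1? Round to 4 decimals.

v_1 = (-1, 3); ‖v_1‖ = 3.1623, so q_1 = (-0.3162, 0.9487).
q_1·v_2 = (-0.3162)·(-4) + 0.9487·0 = 1.2649.
u_2 = v_2 − 1.2649·q_1 = (-3.6000, -1.2000).

u_2 = (-3.6000, -1.2000)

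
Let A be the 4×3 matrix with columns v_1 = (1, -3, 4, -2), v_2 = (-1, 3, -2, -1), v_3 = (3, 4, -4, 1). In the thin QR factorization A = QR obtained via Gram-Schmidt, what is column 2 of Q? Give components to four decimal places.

q_1 = v_1/‖v_1‖ = (1, -3, 4, -2)/5.4772 = (0.1826, -0.5477, 0.7303, -0.3651).
r_{12} = q_1·v_2 = -2.9212.
u_2 = v_2 + 2.9212·q_1 = (-0.4667, 1.4000, 0.1333, -2.0667).
‖u_2‖ = 2.5430, so q_2 = (-0.1835, 0.5505, 0.0524, -0.8127).

q_2 = (-0.1835, 0.5505, 0.0524, -0.8127)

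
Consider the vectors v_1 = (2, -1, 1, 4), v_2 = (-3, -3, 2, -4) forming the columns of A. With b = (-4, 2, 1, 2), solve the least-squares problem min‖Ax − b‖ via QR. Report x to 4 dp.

x = (-0.0695, -0.0311)

v_1 = (2, -1, 1, 4); ‖v_1‖ = 4.6904, so e_1 = (0.4264, -0.2132, 0.2132, 0.8528).
e_1·v_2 = 0.4264·(-3) + (-0.2132)·(-3) + 0.2132·2 + 0.8528·(-4) = -3.6244.
u_2 = v_2 + 3.6244·e_1 = (-1.4545, -3.7727, 2.7727, -0.9091).
‖u_2‖ = 4.9863, so e_2 = (-0.2917, -0.7566, 0.5561, -0.1823).
Qᵀb = (-0.2132, -0.1550).
Back-substitute: x_2 = -0.1550/4.9863 = -0.0311.
x_1 = (-0.2132 + 3.6244·(-0.0311))/4.6904 = -0.0695.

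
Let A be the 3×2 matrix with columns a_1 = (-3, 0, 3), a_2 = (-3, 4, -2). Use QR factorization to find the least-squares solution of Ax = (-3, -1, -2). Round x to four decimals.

x = (0.1170, 0.2982)

q_1 = a_1/‖a_1‖ = (-3, 0, 3)/4.2426 = (-0.7071, 0.0000, 0.7071).
r_{12} = q_1·a_2 = 0.7071.
u_2 = a_2 − 0.7071·q_1 = (-2.5000, 4.0000, -2.5000).
‖u_2‖ = 5.3385, so q_2 = (-0.4683, 0.7493, -0.4683).
Qᵀb = (0.7071, 1.5922).
Back-substitute: x_2 = 1.5922/5.3385 = 0.2982.
x_1 = (0.7071 − 0.7071·0.2982)/4.2426 = 0.1170.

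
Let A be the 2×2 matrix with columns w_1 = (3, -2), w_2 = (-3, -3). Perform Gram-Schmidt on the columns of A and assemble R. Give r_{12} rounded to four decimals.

r_{12} = -0.8321

w_1 = (3, -2); ‖w_1‖ = 3.6056, so e_1 = (0.8321, -0.5547).
r_{12} = e_1·w_2 = -0.8321.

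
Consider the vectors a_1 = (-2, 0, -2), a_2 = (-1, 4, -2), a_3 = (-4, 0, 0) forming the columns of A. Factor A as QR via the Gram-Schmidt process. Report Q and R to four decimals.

a_1 = (-2, 0, -2); ‖a_1‖ = 2.8284, so e_1 = (-0.7071, 0.0000, -0.7071).
e_1·a_2 = (-0.7071)·(-1) + 0.0000·4 + (-0.7071)·(-2) = 2.1213.
u_2 = a_2 − 2.1213·e_1 = (0.5000, 4.0000, -0.5000).
‖u_2‖ = 4.0620, so e_2 = (0.1231, 0.9847, -0.1231).
e_1·a_3 = (-0.7071)·(-4) + 0.0000·0 + (-0.7071)·0 = 2.8284; e_2·a_3 = 0.1231·(-4) + 0.9847·0 + (-0.1231)·0 = -0.4924.
u_3 = a_3 − 2.8284·e_1 + 0.4924·e_2 = (-1.9394, 0.4848, 1.9394).
‖u_3‖ = 2.7852, so e_3 = (-0.6963, 0.1741, 0.6963).

Q = [[-0.7071, 0.1231, -0.6963], [0.0000, 0.9847, 0.1741], [-0.7071, -0.1231, 0.6963]], R = [[2.8284, 2.1213, 2.8284], [0.0000, 4.0620, -0.4924], [0.0000, 0.0000, 2.7852]]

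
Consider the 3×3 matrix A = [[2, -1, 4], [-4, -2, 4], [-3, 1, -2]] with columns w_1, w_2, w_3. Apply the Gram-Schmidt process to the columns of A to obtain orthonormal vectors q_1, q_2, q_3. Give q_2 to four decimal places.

q_2 = (-0.5060, -0.6650, 0.5493)

w_1 = (2, -4, -3); ‖w_1‖ = 5.3852, so q_1 = (0.3714, -0.7428, -0.5571).
q_1·w_2 = 0.3714·(-1) + (-0.7428)·(-2) + (-0.5571)·1 = 0.5571.
u_2 = w_2 − 0.5571·q_1 = (-1.2069, -1.5862, 1.3103).
‖u_2‖ = 2.3853, so q_2 = (-0.5060, -0.6650, 0.5493).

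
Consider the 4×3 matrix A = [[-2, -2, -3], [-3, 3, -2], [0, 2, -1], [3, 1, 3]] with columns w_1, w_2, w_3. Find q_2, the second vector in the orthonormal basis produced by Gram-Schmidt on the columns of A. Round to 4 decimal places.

w_1 = (-2, -3, 0, 3); ‖w_1‖ = 4.6904, so q_1 = (-0.4264, -0.6396, 0.0000, 0.6396).
q_1·w_2 = (-0.4264)·(-2) + (-0.6396)·3 + 0.0000·2 + 0.6396·1 = -0.4264.
u_2 = w_2 + 0.4264·q_1 = (-2.1818, 2.7273, 2.0000, 1.2727).
‖u_2‖ = 4.2212, so q_2 = (-0.5169, 0.6461, 0.4738, 0.3015).

q_2 = (-0.5169, 0.6461, 0.4738, 0.3015)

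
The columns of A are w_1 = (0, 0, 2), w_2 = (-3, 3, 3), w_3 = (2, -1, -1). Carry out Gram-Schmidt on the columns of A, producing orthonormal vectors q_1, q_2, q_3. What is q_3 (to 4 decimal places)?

w_1 = (0, 0, 2); ‖w_1‖ = 2.0000, so q_1 = (0.0000, 0.0000, 1.0000).
q_1·w_2 = 0.0000·(-3) + 0.0000·3 + 1.0000·3 = 3.0000.
u_2 = w_2 − 3.0000·q_1 = (-3.0000, 3.0000, 0.0000).
‖u_2‖ = 4.2426, so q_2 = (-0.7071, 0.7071, 0.0000).
q_1·w_3 = 0.0000·2 + 0.0000·(-1) + 1.0000·(-1) = -1.0000; q_2·w_3 = (-0.7071)·2 + 0.7071·(-1) + 0.0000·(-1) = -2.1213.
u_3 = w_3 + 1.0000·q_1 + 2.1213·q_2 = (0.5000, 0.5000, 0.0000).
‖u_3‖ = 0.7071, so q_3 = (0.7071, 0.7071, 0.0000).

q_3 = (0.7071, 0.7071, 0.0000)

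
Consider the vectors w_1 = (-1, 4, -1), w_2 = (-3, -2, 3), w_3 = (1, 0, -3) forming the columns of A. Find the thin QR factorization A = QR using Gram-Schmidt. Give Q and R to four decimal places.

Q = [[-0.2357, -0.8020, -0.5488], [0.9428, -0.0517, -0.3293], [-0.2357, 0.5950, -0.7683]], R = [[4.2426, -1.8856, 0.4714], [0.0000, 4.2947, -2.5872], [0.0000, 0.0000, 1.7562]]

w_1 = (-1, 4, -1); ‖w_1‖ = 4.2426, so q_1 = (-0.2357, 0.9428, -0.2357).
q_1·w_2 = (-0.2357)·(-3) + 0.9428·(-2) + (-0.2357)·3 = -1.8856.
u_2 = w_2 + 1.8856·q_1 = (-3.4444, -0.2222, 2.5556).
‖u_2‖ = 4.2947, so q_2 = (-0.8020, -0.0517, 0.5950).
q_1·w_3 = (-0.2357)·1 + 0.9428·0 + (-0.2357)·(-3) = 0.4714; q_2·w_3 = (-0.8020)·1 + (-0.0517)·0 + 0.5950·(-3) = -2.5872.
u_3 = w_3 − 0.4714·q_1 + 2.5872·q_2 = (-0.9639, -0.5783, -1.3494).
‖u_3‖ = 1.7562, so q_3 = (-0.5488, -0.3293, -0.7683).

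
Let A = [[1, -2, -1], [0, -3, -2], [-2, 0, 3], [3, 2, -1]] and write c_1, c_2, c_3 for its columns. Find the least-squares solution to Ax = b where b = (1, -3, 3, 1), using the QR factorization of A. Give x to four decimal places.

x = (1.5542, -0.5913, 2.1393)

c_1 = (1, 0, -2, 3); ‖c_1‖ = 3.7417, so e_1 = (0.2673, 0.0000, -0.5345, 0.8018).
e_1·c_2 = 0.2673·(-2) + 0.0000·(-3) + (-0.5345)·0 + 0.8018·2 = 1.0690.
u_2 = c_2 − 1.0690·e_1 = (-2.2857, -3.0000, 0.5714, 1.1429).
‖u_2‖ = 3.9821, so e_2 = (-0.5740, -0.7534, 0.1435, 0.2870).
e_1·c_3 = 0.2673·(-1) + 0.0000·(-2) + (-0.5345)·3 + 0.8018·(-1) = -2.6726; e_2·c_3 = (-0.5740)·(-1) + (-0.7534)·(-2) + 0.1435·3 + 0.2870·(-1) = 2.2242.
u_3 = c_3 + 2.6726·e_1 − 2.2242·e_2 = (0.9910, -0.3243, 1.2523, 0.5045).
‖u_3‖ = 1.7058, so e_3 = (0.5809, -0.1901, 0.7341, 0.2958).
Qᵀb = (-0.5345, 2.4036, 3.6493).
Back-substitute: x_3 = 3.6493/1.7058 = 2.1393.
x_2 = (2.4036 − 2.2242·2.1393)/3.9821 = -0.5913.
x_1 = (-0.5345 − 1.0690·(-0.5913) + 2.6726·2.1393)/3.7417 = 1.5542.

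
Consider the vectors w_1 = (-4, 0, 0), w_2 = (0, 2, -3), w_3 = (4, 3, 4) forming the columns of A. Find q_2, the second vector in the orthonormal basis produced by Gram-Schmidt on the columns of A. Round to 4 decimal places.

q_1 = w_1/‖w_1‖ = (-4, 0, 0)/4.0000 = (-1.0000, 0.0000, 0.0000).
r_{12} = q_1·w_2 = 0.0000.
u_2 = w_2 + 0.0000·q_1 = (0.0000, 2.0000, -3.0000).
‖u_2‖ = 3.6056, so q_2 = (0.0000, 0.5547, -0.8321).

q_2 = (0.0000, 0.5547, -0.8321)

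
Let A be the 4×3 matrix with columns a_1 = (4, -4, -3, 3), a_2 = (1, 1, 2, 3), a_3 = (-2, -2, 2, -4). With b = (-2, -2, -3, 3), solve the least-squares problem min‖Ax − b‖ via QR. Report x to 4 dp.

e_1 = a_1/‖a_1‖ = (4, -4, -3, 3)/7.0711 = (0.5657, -0.5657, -0.4243, 0.4243).
r_{12} = e_1·a_2 = 0.4243.
u_2 = a_2 − 0.4243·e_1 = (0.7600, 1.2400, 2.1800, 2.8200).
‖u_2‖ = 3.8497, so e_2 = (0.1974, 0.3221, 0.5663, 0.7325).
r_{13} = e_1·a_3 = -2.5456; r_{23} = e_2·a_3 = -2.8366.
u_3 = a_3 + 2.5456·e_1 + 2.8366·e_2 = (0.0000, -2.5263, 2.5263, -0.8421).
‖u_3‖ = 3.6707, so e_3 = (0.0000, -0.6882, 0.6882, -0.2294).
Qᵀb = (2.5456, -0.5403, -1.3765).
Back-substitute: x_3 = -1.3765/3.6707 = -0.3750.
x_2 = (-0.5403 + 2.8366·(-0.3750))/3.8497 = -0.4167.
x_1 = (2.5456 − 0.4243·(-0.4167) + 2.5456·(-0.3750))/7.0711 = 0.2500.

x = (0.2500, -0.4167, -0.3750)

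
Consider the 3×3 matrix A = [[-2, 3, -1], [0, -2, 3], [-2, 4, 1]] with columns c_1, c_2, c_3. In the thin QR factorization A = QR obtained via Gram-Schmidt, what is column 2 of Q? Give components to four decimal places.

c_1 = (-2, 0, -2); ‖c_1‖ = 2.8284, so q_1 = (-0.7071, 0.0000, -0.7071).
q_1·c_2 = (-0.7071)·3 + 0.0000·(-2) + (-0.7071)·4 = -4.9497.
u_2 = c_2 + 4.9497·q_1 = (-0.5000, -2.0000, 0.5000).
‖u_2‖ = 2.1213, so q_2 = (-0.2357, -0.9428, 0.2357).

q_2 = (-0.2357, -0.9428, 0.2357)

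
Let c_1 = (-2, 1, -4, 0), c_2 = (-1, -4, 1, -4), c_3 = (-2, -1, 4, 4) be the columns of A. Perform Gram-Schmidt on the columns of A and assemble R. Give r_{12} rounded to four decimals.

q_1 = c_1/‖c_1‖ = (-2, 1, -4, 0)/4.5826 = (-0.4364, 0.2182, -0.8729, 0.0000).
r_{12} = q_1·c_2 = -1.3093.

r_{12} = -1.3093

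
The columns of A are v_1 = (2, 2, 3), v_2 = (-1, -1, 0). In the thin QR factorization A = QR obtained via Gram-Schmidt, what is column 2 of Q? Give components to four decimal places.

e_2 = (-0.5145, -0.5145, 0.6860)

e_1 = v_1/‖v_1‖ = (2, 2, 3)/4.1231 = (0.4851, 0.4851, 0.7276).
r_{12} = e_1·v_2 = -0.9701.
u_2 = v_2 + 0.9701·e_1 = (-0.5294, -0.5294, 0.7059).
‖u_2‖ = 1.0290, so e_2 = (-0.5145, -0.5145, 0.6860).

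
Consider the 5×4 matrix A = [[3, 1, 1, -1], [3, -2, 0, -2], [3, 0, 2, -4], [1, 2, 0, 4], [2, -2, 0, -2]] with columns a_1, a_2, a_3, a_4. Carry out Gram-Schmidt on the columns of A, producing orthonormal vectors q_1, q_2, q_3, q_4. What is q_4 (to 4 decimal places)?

q_4 = (-0.6876, -0.0264, 0.3438, 0.5818, 0.2644)

a_1 = (3, 3, 3, 1, 2); ‖a_1‖ = 5.6569, so q_1 = (0.5303, 0.5303, 0.5303, 0.1768, 0.3536).
q_1·a_2 = 0.5303·1 + 0.5303·(-2) + 0.5303·0 + 0.1768·2 + 0.3536·(-2) = -0.8839.
u_2 = a_2 + 0.8839·q_1 = (1.4688, -1.5312, 0.4687, 2.1562, -1.6875).
‖u_2‖ = 3.4955, so q_2 = (0.4202, -0.4381, 0.1341, 0.6169, -0.4828).
q_1·a_3 = 0.5303·1 + 0.5303·0 + 0.5303·2 + 0.1768·0 + 0.3536·0 = 1.5910; q_2·a_3 = 0.4202·1 + (-0.4381)·0 + 0.1341·2 + 0.6169·0 + (-0.4828)·0 = 0.6884.
u_3 = a_3 − 1.5910·q_1 − 0.6884·q_2 = (-0.1330, -0.5422, 1.0639, -0.7059, -0.2302).
‖u_3‖ = 1.4124, so q_3 = (-0.0942, -0.3839, 0.7533, -0.4998, -0.1630).
q_1·a_4 = 0.5303·(-1) + 0.5303·(-2) + 0.5303·(-4) + 0.1768·4 + 0.3536·(-2) = -3.7123; q_2·a_4 = 0.4202·(-1) + (-0.4381)·(-2) + 0.1341·(-4) + 0.6169·4 + (-0.4828)·(-2) = 3.3525; q_3·a_4 = (-0.0942)·(-1) + (-0.3839)·(-2) + 0.7533·(-4) + (-0.4998)·4 + (-0.1630)·(-2) = -3.8244.
u_4 = a_4 + 3.7123·q_1 − 3.3525·q_2 + 3.8244·q_3 = (-0.8000, -0.0308, 0.4000, 0.6769, 0.3077).
‖u_4‖ = 1.1635, so q_4 = (-0.6876, -0.0264, 0.3438, 0.5818, 0.2644).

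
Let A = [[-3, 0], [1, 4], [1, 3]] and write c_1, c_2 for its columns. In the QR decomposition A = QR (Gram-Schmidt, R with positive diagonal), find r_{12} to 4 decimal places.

e_1 = c_1/‖c_1‖ = (-3, 1, 1)/3.3166 = (-0.9045, 0.3015, 0.3015).
r_{12} = e_1·c_2 = 2.1106.

r_{12} = 2.1106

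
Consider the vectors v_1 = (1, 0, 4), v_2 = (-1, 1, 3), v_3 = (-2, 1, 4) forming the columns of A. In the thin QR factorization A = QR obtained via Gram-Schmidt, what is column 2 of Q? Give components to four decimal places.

v_1 = (1, 0, 4); ‖v_1‖ = 4.1231, so q_1 = (0.2425, 0.0000, 0.9701).
q_1·v_2 = 0.2425·(-1) + 0.0000·1 + 0.9701·3 = 2.6679.
u_2 = v_2 − 2.6679·q_1 = (-1.6471, 1.0000, 0.4118).
‖u_2‖ = 1.9704, so q_2 = (-0.8359, 0.5075, 0.2090).

q_2 = (-0.8359, 0.5075, 0.2090)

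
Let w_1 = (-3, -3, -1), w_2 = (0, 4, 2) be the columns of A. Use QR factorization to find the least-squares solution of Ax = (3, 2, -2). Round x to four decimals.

x = (-1.1087, -0.5761)

w_1 = (-3, -3, -1); ‖w_1‖ = 4.3589, so e_1 = (-0.6882, -0.6882, -0.2294).
e_1·w_2 = (-0.6882)·0 + (-0.6882)·4 + (-0.2294)·2 = -3.2118.
u_2 = w_2 + 3.2118·e_1 = (-2.2105, 1.7895, 1.2632).
‖u_2‖ = 3.1119, so e_2 = (-0.7103, 0.5750, 0.4059).
Qᵀb = (-2.9824, -1.7928).
Back-substitute: x_2 = -1.7928/3.1119 = -0.5761.
x_1 = (-2.9824 + 3.2118·(-0.5761))/4.3589 = -1.1087.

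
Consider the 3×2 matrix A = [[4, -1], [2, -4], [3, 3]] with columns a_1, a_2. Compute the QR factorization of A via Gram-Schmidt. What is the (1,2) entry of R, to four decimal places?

r_{12} = -0.5571

a_1 = (4, 2, 3); ‖a_1‖ = 5.3852, so q_1 = (0.7428, 0.3714, 0.5571).
r_{12} = q_1·a_2 = -0.5571.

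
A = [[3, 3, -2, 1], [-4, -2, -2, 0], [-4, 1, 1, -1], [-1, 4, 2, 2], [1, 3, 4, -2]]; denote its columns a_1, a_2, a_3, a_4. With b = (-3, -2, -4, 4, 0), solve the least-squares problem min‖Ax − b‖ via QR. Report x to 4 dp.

a_1 = (3, -4, -4, -1, 1); ‖a_1‖ = 6.5574, so q_1 = (0.4575, -0.6100, -0.6100, -0.1525, 0.1525).
q_1·a_2 = 0.4575·3 + (-0.6100)·(-2) + (-0.6100)·1 + (-0.1525)·4 + 0.1525·3 = 1.8300.
u_2 = a_2 − 1.8300·q_1 = (2.1628, -0.8837, 2.1163, 4.2791, 2.7209).
‖u_2‖ = 5.9709, so q_2 = (0.3622, -0.1480, 0.3544, 0.7167, 0.4557).
q_1·a_3 = 0.4575·(-2) + (-0.6100)·(-2) + (-0.6100)·1 + (-0.1525)·2 + 0.1525·4 = 0.0000; q_2·a_3 = 0.3622·(-2) + (-0.1480)·(-2) + 0.3544·1 + 0.7167·2 + 0.4557·4 = 3.1821.
u_3 = a_3 + 0.0000·q_1 − 3.1821·q_2 = (-3.1526, -1.5290, -0.1279, -0.2805, 2.5499).
‖u_3‖ = 4.3444, so q_3 = (-0.7257, -0.3520, -0.0294, -0.0646, 0.5869).
q_1·a_4 = 0.4575·1 + (-0.6100)·0 + (-0.6100)·(-1) + (-0.1525)·2 + 0.1525·(-2) = 0.4575; q_2·a_4 = 0.3622·1 + (-0.1480)·0 + 0.3544·(-1) + 0.7167·2 + 0.4557·(-2) = 0.5297; q_3·a_4 = (-0.7257)·1 + (-0.3520)·0 + (-0.0294)·(-1) + (-0.0646)·2 + 0.5869·(-2) = -1.9992.
u_4 = a_4 − 0.4575·q_1 − 0.5297·q_2 + 1.9992·q_3 = (-0.8520, -0.3462, -0.9675, 1.5611, -1.1377).
‖u_4‖ = 2.3480, so q_4 = (-0.3628, -0.1474, -0.4121, 0.6648, -0.4846).
Qᵀb = (1.6775, 0.6582, 2.7404, 5.6910).
Back-substitute: x_4 = 5.6910/2.3480 = 2.4238.
x_3 = (2.7404 + 1.9992·2.4238)/4.3444 = 1.7462.
x_2 = (0.6582 − 3.1821·1.7462 − 0.5297·2.4238)/5.9709 = -1.0354.
x_1 = (1.6775 − 1.8300·(-1.0354) + 0.0000·1.7462 − 0.4575·2.4238)/6.5574 = 0.3757.

x = (0.3757, -1.0354, 1.7462, 2.4238)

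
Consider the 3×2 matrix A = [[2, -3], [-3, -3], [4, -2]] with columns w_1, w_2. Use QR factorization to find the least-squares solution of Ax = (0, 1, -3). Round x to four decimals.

w_1 = (2, -3, 4); ‖w_1‖ = 5.3852, so e_1 = (0.3714, -0.5571, 0.7428).
e_1·w_2 = 0.3714·(-3) + (-0.5571)·(-3) + 0.7428·(-2) = -0.9285.
u_2 = w_2 + 0.9285·e_1 = (-2.6552, -3.5172, -1.3103).
‖u_2‖ = 4.5976, so e_2 = (-0.5775, -0.7650, -0.2850).
Qᵀb = (-2.7854, 0.0900).
Back-substitute: x_2 = 0.0900/4.5976 = 0.0196.
x_1 = (-2.7854 + 0.9285·0.0196)/5.3852 = -0.5139.

x = (-0.5139, 0.0196)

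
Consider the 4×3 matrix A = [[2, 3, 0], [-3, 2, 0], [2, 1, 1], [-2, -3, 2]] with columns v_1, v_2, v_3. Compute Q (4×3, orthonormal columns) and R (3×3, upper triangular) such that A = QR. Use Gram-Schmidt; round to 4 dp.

Q = [[0.4364, 0.5011, 0.3368], [-0.6547, 0.7036, 0.1931], [0.4364, 0.0533, 0.6277], [-0.4364, -0.5011, 0.6748]], R = [[4.5826, 1.7457, -0.4364], [0.0000, 4.4668, -0.9488], [0.0000, 0.0000, 1.9772]]

v_1 = (2, -3, 2, -2); ‖v_1‖ = 4.5826, so q_1 = (0.4364, -0.6547, 0.4364, -0.4364).
q_1·v_2 = 0.4364·3 + (-0.6547)·2 + 0.4364·1 + (-0.4364)·(-3) = 1.7457.
u_2 = v_2 − 1.7457·q_1 = (2.2381, 3.1429, 0.2381, -2.2381).
‖u_2‖ = 4.4668, so q_2 = (0.5011, 0.7036, 0.0533, -0.5011).
q_1·v_3 = 0.4364·0 + (-0.6547)·0 + 0.4364·1 + (-0.4364)·2 = -0.4364; q_2·v_3 = 0.5011·0 + 0.7036·0 + 0.0533·1 + (-0.5011)·2 = -0.9488.
u_3 = v_3 + 0.4364·q_1 + 0.9488·q_2 = (0.6659, 0.3819, 1.2411, 1.3341).
‖u_3‖ = 1.9772, so q_3 = (0.3368, 0.1931, 0.6277, 0.6748).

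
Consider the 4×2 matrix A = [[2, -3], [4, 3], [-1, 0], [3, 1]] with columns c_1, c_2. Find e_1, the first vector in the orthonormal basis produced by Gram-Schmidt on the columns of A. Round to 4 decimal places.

e_1 = c_1/‖c_1‖ = (2, 4, -1, 3)/5.4772 = (0.3651, 0.7303, -0.1826, 0.5477).

e_1 = (0.3651, 0.7303, -0.1826, 0.5477)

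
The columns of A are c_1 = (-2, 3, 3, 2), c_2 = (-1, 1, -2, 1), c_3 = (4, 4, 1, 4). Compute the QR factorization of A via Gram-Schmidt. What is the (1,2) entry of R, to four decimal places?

r_{12} = 0.1961

c_1 = (-2, 3, 3, 2); ‖c_1‖ = 5.0990, so e_1 = (-0.3922, 0.5883, 0.5883, 0.3922).
r_{12} = e_1·c_2 = 0.1961.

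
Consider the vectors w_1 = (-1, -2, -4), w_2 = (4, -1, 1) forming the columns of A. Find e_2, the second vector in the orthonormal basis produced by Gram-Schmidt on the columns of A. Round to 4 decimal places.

w_1 = (-1, -2, -4); ‖w_1‖ = 4.5826, so e_1 = (-0.2182, -0.4364, -0.8729).
e_1·w_2 = (-0.2182)·4 + (-0.4364)·(-1) + (-0.8729)·1 = -1.3093.
u_2 = w_2 + 1.3093·e_1 = (3.7143, -1.5714, -0.1429).
‖u_2‖ = 4.0356, so e_2 = (0.9204, -0.3894, -0.0354).

e_2 = (0.9204, -0.3894, -0.0354)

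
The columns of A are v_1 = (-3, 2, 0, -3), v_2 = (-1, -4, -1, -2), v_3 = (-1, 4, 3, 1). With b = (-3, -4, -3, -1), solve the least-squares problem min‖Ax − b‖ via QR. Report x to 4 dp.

x = (0.3168, 0.6637, -0.4540)

v_1 = (-3, 2, 0, -3); ‖v_1‖ = 4.6904, so q_1 = (-0.6396, 0.4264, 0.0000, -0.6396).
q_1·v_2 = (-0.6396)·(-1) + 0.4264·(-4) + 0.0000·(-1) + (-0.6396)·(-2) = 0.2132.
u_2 = v_2 − 0.2132·q_1 = (-0.8636, -4.0909, -1.0000, -1.8636).
‖u_2‖ = 4.6856, so q_2 = (-0.1843, -0.8731, -0.2134, -0.3977).
q_1·v_3 = (-0.6396)·(-1) + 0.4264·4 + 0.0000·3 + (-0.6396)·1 = 1.7056; q_2·v_3 = (-0.1843)·(-1) + (-0.8731)·4 + (-0.2134)·3 + (-0.3977)·1 = -4.3460.
u_3 = v_3 − 1.7056·q_1 + 4.3460·q_2 = (-0.7101, -0.5217, 2.0725, 0.3623).
‖u_3‖ = 2.2810, so q_3 = (-0.3113, -0.2287, 0.9086, 0.1588).
Qᵀb = (0.8528, 5.0833, -1.0357).
Back-substitute: x_3 = -1.0357/2.2810 = -0.4540.
x_2 = (5.0833 + 4.3460·(-0.4540))/4.6856 = 0.6637.
x_1 = (0.8528 − 0.2132·0.6637 − 1.7056·(-0.4540))/4.6904 = 0.3168.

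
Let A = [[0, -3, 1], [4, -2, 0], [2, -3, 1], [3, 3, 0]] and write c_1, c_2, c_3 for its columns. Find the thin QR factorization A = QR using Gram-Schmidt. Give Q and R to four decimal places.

q_1 = c_1/‖c_1‖ = (0, 4, 2, 3)/5.3852 = (0.0000, 0.7428, 0.3714, 0.5571).
r_{12} = q_1·c_2 = -0.9285.
u_2 = c_2 + 0.9285·q_1 = (-3.0000, -1.3103, -2.6552, 3.5172).
‖u_2‖ = 5.4898, so q_2 = (-0.5465, -0.2387, -0.4837, 0.6407).
r_{13} = q_1·c_3 = 0.3714; r_{23} = q_2·c_3 = -1.0301.
u_3 = c_3 − 0.3714·q_1 + 1.0301·q_2 = (0.4371, -0.5217, 0.3638, 0.4531).
‖u_3‖ = 0.8949, so q_3 = (0.4884, -0.5830, 0.4066, 0.5063).

Q = [[0.0000, -0.5465, 0.4884], [0.7428, -0.2387, -0.5830], [0.3714, -0.4837, 0.4066], [0.5571, 0.6407, 0.5063]], R = [[5.3852, -0.9285, 0.3714], [0.0000, 5.4898, -1.0301], [0.0000, 0.0000, 0.8949]]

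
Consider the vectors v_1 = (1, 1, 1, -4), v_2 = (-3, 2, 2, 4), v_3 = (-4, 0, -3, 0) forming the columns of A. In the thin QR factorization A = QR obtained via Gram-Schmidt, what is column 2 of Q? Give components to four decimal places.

q_2 = (-0.4806, 0.6064, 0.6064, 0.1831)

q_1 = v_1/‖v_1‖ = (1, 1, 1, -4)/4.3589 = (0.2294, 0.2294, 0.2294, -0.9177).
r_{12} = q_1·v_2 = -3.4412.
u_2 = v_2 + 3.4412·q_1 = (-2.2105, 2.7895, 2.7895, 0.8421).
‖u_2‖ = 4.5998, so q_2 = (-0.4806, 0.6064, 0.6064, 0.1831).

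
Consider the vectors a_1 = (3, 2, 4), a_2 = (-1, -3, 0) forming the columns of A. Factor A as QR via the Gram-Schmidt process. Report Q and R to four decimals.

a_1 = (3, 2, 4); ‖a_1‖ = 5.3852, so e_1 = (0.5571, 0.3714, 0.7428).
e_1·a_2 = 0.5571·(-1) + 0.3714·(-3) + 0.7428·0 = -1.6713.
u_2 = a_2 + 1.6713·e_1 = (-0.0690, -2.3793, 1.2414).
‖u_2‖ = 2.6846, so e_2 = (-0.0257, -0.8863, 0.4624).

Q = [[0.5571, -0.0257], [0.3714, -0.8863], [0.7428, 0.4624]], R = [[5.3852, -1.6713], [0.0000, 2.6846]]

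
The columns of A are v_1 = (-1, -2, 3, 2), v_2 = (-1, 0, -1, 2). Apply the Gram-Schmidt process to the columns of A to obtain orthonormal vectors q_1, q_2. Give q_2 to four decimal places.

q_2 = (-0.3698, 0.0925, -0.5547, 0.7396)

v_1 = (-1, -2, 3, 2); ‖v_1‖ = 4.2426, so q_1 = (-0.2357, -0.4714, 0.7071, 0.4714).
q_1·v_2 = (-0.2357)·(-1) + (-0.4714)·0 + 0.7071·(-1) + 0.4714·2 = 0.4714.
u_2 = v_2 − 0.4714·q_1 = (-0.8889, 0.2222, -1.3333, 1.7778).
‖u_2‖ = 2.4037, so q_2 = (-0.3698, 0.0925, -0.5547, 0.7396).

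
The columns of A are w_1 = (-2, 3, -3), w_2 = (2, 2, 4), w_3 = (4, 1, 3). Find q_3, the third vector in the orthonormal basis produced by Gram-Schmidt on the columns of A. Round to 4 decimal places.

q_3 = (0.8701, 0.0967, -0.4834)

w_1 = (-2, 3, -3); ‖w_1‖ = 4.6904, so q_1 = (-0.4264, 0.6396, -0.6396).
q_1·w_2 = (-0.4264)·2 + 0.6396·2 + (-0.6396)·4 = -2.1320.
u_2 = w_2 + 2.1320·q_1 = (1.0909, 3.3636, 2.6364).
‖u_2‖ = 4.4107, so q_2 = (0.2473, 0.7626, 0.5977).
q_1·w_3 = (-0.4264)·4 + 0.6396·1 + (-0.6396)·3 = -2.9848; q_2·w_3 = 0.2473·4 + 0.7626·1 + 0.5977·3 = 3.5451.
u_3 = w_3 + 2.9848·q_1 − 3.5451·q_2 = (1.8505, 0.2056, -1.0280).
‖u_3‖ = 2.1268, so q_3 = (0.8701, 0.0967, -0.4834).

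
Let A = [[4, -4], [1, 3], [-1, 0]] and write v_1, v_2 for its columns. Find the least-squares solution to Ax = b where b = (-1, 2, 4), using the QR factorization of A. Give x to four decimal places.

x = (-0.0712, 0.3630)

v_1 = (4, 1, -1); ‖v_1‖ = 4.2426, so e_1 = (0.9428, 0.2357, -0.2357).
e_1·v_2 = 0.9428·(-4) + 0.2357·3 + (-0.2357)·0 = -3.0641.
u_2 = v_2 + 3.0641·e_1 = (-1.1111, 3.7222, -0.7222).
‖u_2‖ = 3.9511, so e_2 = (-0.2812, 0.9421, -0.1828).
Qᵀb = (-1.4142, 1.4342).
Back-substitute: x_2 = 1.4342/3.9511 = 0.3630.
x_1 = (-1.4142 + 3.0641·0.3630)/4.2426 = -0.0712.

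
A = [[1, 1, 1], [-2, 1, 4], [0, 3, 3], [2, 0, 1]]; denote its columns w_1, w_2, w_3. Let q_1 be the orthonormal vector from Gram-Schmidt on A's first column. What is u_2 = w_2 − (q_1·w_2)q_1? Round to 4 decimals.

u_2 = (1.1111, 0.7778, 3.0000, 0.2222)

q_1 = w_1/‖w_1‖ = (1, -2, 0, 2)/3.0000 = (0.3333, -0.6667, 0.0000, 0.6667).
r_{12} = q_1·w_2 = -0.3333.
u_2 = w_2 + 0.3333·q_1 = (1.1111, 0.7778, 3.0000, 0.2222).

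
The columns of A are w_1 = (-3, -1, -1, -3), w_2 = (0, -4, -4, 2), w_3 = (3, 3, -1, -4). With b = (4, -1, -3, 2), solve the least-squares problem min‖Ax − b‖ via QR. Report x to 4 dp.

q_1 = w_1/‖w_1‖ = (-3, -1, -1, -3)/4.4721 = (-0.6708, -0.2236, -0.2236, -0.6708).
r_{12} = q_1·w_2 = 0.4472.
u_2 = w_2 − 0.4472·q_1 = (0.3000, -3.9000, -3.9000, 2.3000).
‖u_2‖ = 5.9833, so q_2 = (0.0501, -0.6518, -0.6518, 0.3844).
r_{13} = q_1·w_3 = 0.2236; r_{23} = q_2·w_3 = -2.6908.
u_3 = w_3 − 0.2236·q_1 + 2.6908·q_2 = (3.2849, 1.2961, -2.7039, -2.8156).
‖u_3‖ = 5.2640, so q_3 = (0.6240, 0.2462, -0.5137, -0.5349).
Qᵀb = (-3.1305, 3.5766, 2.7211).
Back-substitute: x_3 = 2.7211/5.2640 = 0.5169.
x_2 = (3.5766 + 2.6908·0.5169)/5.9833 = 0.8302.
x_1 = (-3.1305 − 0.4472·0.8302 − 0.2236·0.5169)/4.4721 = -0.8089.

x = (-0.8089, 0.8302, 0.5169)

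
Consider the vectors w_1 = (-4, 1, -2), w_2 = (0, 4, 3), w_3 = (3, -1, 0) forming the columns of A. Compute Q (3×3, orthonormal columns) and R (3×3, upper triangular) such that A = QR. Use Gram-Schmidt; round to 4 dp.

Q = [[-0.8729, -0.0765, 0.4819], [0.2182, 0.8222, 0.5257], [-0.4364, 0.5641, -0.7010]], R = [[4.5826, -0.4364, -2.8368], [0.0000, 4.9809, -1.0516], [0.0000, 0.0000, 0.9200]]

w_1 = (-4, 1, -2); ‖w_1‖ = 4.5826, so q_1 = (-0.8729, 0.2182, -0.4364).
q_1·w_2 = (-0.8729)·0 + 0.2182·4 + (-0.4364)·3 = -0.4364.
u_2 = w_2 + 0.4364·q_1 = (-0.3810, 4.0952, 2.8095).
‖u_2‖ = 4.9809, so q_2 = (-0.0765, 0.8222, 0.5641).
q_1·w_3 = (-0.8729)·3 + 0.2182·(-1) + (-0.4364)·0 = -2.8368; q_2·w_3 = (-0.0765)·3 + 0.8222·(-1) + 0.5641·0 = -1.0516.
u_3 = w_3 + 2.8368·q_1 + 1.0516·q_2 = (0.4434, 0.4837, -0.6449).
‖u_3‖ = 0.9200, so q_3 = (0.4819, 0.5257, -0.7010).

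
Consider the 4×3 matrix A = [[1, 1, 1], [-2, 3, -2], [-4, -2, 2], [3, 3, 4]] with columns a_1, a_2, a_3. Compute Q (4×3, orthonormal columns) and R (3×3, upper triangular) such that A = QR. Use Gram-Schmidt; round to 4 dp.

a_1 = (1, -2, -4, 3); ‖a_1‖ = 5.4772, so q_1 = (0.1826, -0.3651, -0.7303, 0.5477).
q_1·a_2 = 0.1826·1 + (-0.3651)·3 + (-0.7303)·(-2) + 0.5477·3 = 2.1909.
u_2 = a_2 − 2.1909·q_1 = (0.6000, 3.8000, -0.4000, 1.8000).
‖u_2‖ = 4.2661, so q_2 = (0.1406, 0.8907, -0.0938, 0.4219).
q_1·a_3 = 0.1826·1 + (-0.3651)·(-2) + (-0.7303)·2 + 0.5477·4 = 1.6432; q_2·a_3 = 0.1406·1 + 0.8907·(-2) + (-0.0938)·2 + 0.4219·4 = -0.1406.
u_3 = a_3 − 1.6432·q_1 + 0.1406·q_2 = (0.7198, -1.2747, 3.1868, 3.1593).
‖u_3‖ = 4.7202, so q_3 = (0.1525, -0.2701, 0.6751, 0.6693).

Q = [[0.1826, 0.1406, 0.1525], [-0.3651, 0.8907, -0.2701], [-0.7303, -0.0938, 0.6751], [0.5477, 0.4219, 0.6693]], R = [[5.4772, 2.1909, 1.6432], [0.0000, 4.2661, -0.1406], [0.0000, 0.0000, 4.7202]]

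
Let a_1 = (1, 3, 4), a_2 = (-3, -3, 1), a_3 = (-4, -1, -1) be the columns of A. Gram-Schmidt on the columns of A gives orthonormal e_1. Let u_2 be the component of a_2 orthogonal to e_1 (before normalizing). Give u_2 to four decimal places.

u_2 = (-2.6923, -2.0769, 2.2308)

a_1 = (1, 3, 4); ‖a_1‖ = 5.0990, so e_1 = (0.1961, 0.5883, 0.7845).
e_1·a_2 = 0.1961·(-3) + 0.5883·(-3) + 0.7845·1 = -1.5689.
u_2 = a_2 + 1.5689·e_1 = (-2.6923, -2.0769, 2.2308).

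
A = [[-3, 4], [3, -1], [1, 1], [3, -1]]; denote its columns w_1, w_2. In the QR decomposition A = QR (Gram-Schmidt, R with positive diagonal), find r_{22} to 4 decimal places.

r_{22} = 2.9459

w_1 = (-3, 3, 1, 3); ‖w_1‖ = 5.2915, so e_1 = (-0.5669, 0.5669, 0.1890, 0.5669).
e_1·w_2 = (-0.5669)·4 + 0.5669·(-1) + 0.1890·1 + 0.5669·(-1) = -3.2127.
u_2 = w_2 + 3.2127·e_1 = (2.1786, 0.8214, 1.6071, 0.8214).
r_{22} = ‖u_2‖ = 2.9459.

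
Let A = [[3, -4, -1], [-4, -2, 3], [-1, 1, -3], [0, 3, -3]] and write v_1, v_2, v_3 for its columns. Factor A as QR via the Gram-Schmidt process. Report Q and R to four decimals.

e_1 = v_1/‖v_1‖ = (3, -4, -1, 0)/5.0990 = (0.5883, -0.7845, -0.1961, 0.0000).
r_{12} = e_1·v_2 = -0.9806.
u_2 = v_2 + 0.9806·e_1 = (-3.4231, -2.7692, 0.8077, 3.0000).
‖u_2‖ = 5.3887, so e_2 = (-0.6352, -0.5139, 0.1499, 0.5567).
r_{13} = e_1·v_3 = -2.3534; r_{23} = e_2·v_3 = -3.0263.
u_3 = v_3 + 2.3534·e_1 + 3.0263·e_2 = (-1.5377, -0.4013, -3.0079, -1.3152).
‖u_3‖ = 3.6474, so e_3 = (-0.4216, -0.1100, -0.8247, -0.3606).

Q = [[0.5883, -0.6352, -0.4216], [-0.7845, -0.5139, -0.1100], [-0.1961, 0.1499, -0.8247], [0.0000, 0.5567, -0.3606]], R = [[5.0990, -0.9806, -2.3534], [0.0000, 5.3887, -3.0263], [0.0000, 0.0000, 3.6474]]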